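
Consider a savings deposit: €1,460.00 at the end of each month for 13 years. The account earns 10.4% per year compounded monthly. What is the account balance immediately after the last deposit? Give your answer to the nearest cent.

This is an ordinary annuity: 156 deposits of €1,460.00 at the end of each month.
Periodic rate r = 0.104/12 per month; n is counted in months.
FV = PMT × [((1+r)^n − 1)/r] = 1,460 × [(1+r)^156 − 1] / r = €478,885.43

€478,885.43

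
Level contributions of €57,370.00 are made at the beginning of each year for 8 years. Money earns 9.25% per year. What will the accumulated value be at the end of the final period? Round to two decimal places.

€697,519.63

This is an annuity due: 8 deposits of €57,370.00 at the beginning of each year.
Periodic rate r = 0.0925 per year.
FV = PMT × [((1+r)^n − 1)/r] × (1+r) = 57,370 × [(1+r)^8 − 1] / r × (1+r) = €697,519.63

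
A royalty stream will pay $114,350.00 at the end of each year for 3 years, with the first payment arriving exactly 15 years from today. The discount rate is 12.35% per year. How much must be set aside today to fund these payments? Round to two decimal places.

$53,474.78

Ordinary annuity of 3 payments, first payment at period 15.
Periodic rate r = 0.1235 per year.
The ordinary-annuity PV formula values the stream one period before the first payment (period 14); discount that back 14 periods:
PV₀ = 114,350 × [1 − (1+r)^−3] / r × (1+r)^−14 = $53,474.78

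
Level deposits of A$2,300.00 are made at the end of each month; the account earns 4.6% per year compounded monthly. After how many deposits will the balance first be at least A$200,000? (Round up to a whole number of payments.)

Periodic rate r = 0.046/12 per month; n is counted in months.
Ordinary annuity FV: 200,000 = 2,300 × [((1+r)^n − 1)/r].
(1+r)^n = 1 + 200,000 × r / 2,300, so n = ln(1 + 200,000·r/2,300) / ln(1+r) = 75.19.
Round up to a whole number of payments: n = 76.

76 payments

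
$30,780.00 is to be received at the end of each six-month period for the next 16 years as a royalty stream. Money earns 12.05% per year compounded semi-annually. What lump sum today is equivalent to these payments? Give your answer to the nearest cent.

This is an ordinary annuity: 32 payments of $30,780.00 at the end of each six-month period.
Periodic rate r = 0.1205/2 per half-year; n is counted in half-years.
PV = PMT × [(1 − (1+r)^−n)/r] = 30,780 × [1 − (1+r)^−32] / r = $432,303.21

$432,303.21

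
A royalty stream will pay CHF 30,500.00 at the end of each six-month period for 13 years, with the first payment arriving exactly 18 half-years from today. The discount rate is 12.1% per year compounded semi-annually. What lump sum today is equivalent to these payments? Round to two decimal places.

Ordinary annuity of 26 payments, first payment at period 18.
Periodic rate r = 0.121/2 per half-year; n is counted in half-years.
The ordinary-annuity PV formula values the stream one period before the first payment (period 17); discount that back 17 periods:
PV₀ = 30,500 × [1 − (1+r)^−26] / r × (1+r)^−17 = CHF 145,395.82

CHF 145,395.82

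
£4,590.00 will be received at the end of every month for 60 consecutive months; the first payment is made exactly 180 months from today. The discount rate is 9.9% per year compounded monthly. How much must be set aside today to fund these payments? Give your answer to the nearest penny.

£49,751.60

Ordinary annuity of 60 payments, first payment at period 180.
Periodic rate r = 0.099/12 per month; n is counted in months.
The ordinary-annuity PV formula values the stream one period before the first payment (period 179); discount that back 179 periods:
PV₀ = 4,590 × [1 − (1+r)^−60] / r × (1+r)^−179 = £49,751.60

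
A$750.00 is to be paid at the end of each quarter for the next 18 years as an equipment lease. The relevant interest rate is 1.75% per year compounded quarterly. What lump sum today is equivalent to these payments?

This is an ordinary annuity: 72 payments of A$750.00 at the end of each quarter.
Periodic rate r = 0.0175/4 per quarter; n is counted in quarters.
PV = PMT × [(1 − (1+r)^−n)/r] = 750 × [1 − (1+r)^−72] / r = A$46,235.92

A$46,235.92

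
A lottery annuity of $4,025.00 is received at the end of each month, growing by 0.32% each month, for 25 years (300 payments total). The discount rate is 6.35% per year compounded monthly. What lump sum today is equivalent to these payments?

$894,140.36

Periodic rate r = 0.0635/12 per month; n is counted in months.
Growing ordinary annuity: PV = PMT₁ × [1 − ((1+g)/(1+r))^n] / (r − g) = 4,025 × [1 − ((1+0.0032)/(1+r))^300] / (r − 0.0032) = $894,140.36.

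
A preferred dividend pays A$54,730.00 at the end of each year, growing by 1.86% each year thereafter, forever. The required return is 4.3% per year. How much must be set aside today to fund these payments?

Periodic rate r = 0.043 per year.
Growing perpetuity (Gordon): PV = PMT₁ / (r − g) = 54,730 / (r − 0.0186) = A$2,243,032.79.

A$2,243,032.79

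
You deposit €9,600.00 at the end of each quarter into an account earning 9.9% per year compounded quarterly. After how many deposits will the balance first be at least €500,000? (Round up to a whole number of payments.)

Periodic rate r = 0.099/4 per quarter; n is counted in quarters.
Ordinary annuity FV: 500,000 = 9,600 × [((1+r)^n − 1)/r].
(1+r)^n = 1 + 500,000 × r / 9,600, so n = ln(1 + 500,000·r/9,600) / ln(1+r) = 33.87.
Round up to a whole number of payments: n = 34.

34 payments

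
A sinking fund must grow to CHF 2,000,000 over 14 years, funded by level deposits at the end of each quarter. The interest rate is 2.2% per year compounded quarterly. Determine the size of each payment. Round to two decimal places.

Level ordinary annuity; solve FV = PMT × [((1+r)^n − 1)/r] for PMT.
Periodic rate r = 0.022/4 per quarter; n is counted in quarters.
With n = 56: PMT = 2,000,000 / ([((1+r)^n − 1)/r]) = CHF 30,593.53

CHF 30,593.53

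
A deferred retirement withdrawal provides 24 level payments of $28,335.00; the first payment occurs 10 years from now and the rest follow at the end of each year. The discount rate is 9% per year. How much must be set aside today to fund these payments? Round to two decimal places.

Ordinary annuity of 24 payments, first payment at period 10.
Periodic rate r = 0.09 per year.
The ordinary-annuity PV formula values the stream one period before the first payment (period 9); discount that back 9 periods:
PV₀ = 28,335 × [1 − (1+r)^−24] / r × (1+r)^−9 = $126,634.60

$126,634.60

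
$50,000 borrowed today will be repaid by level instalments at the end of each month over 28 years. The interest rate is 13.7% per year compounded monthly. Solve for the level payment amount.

$583.71

Level ordinary annuity; solve PV = PMT × [(1 − (1+r)^−n)/r] for PMT.
Periodic rate r = 0.137/12 per month; n is counted in months.
With n = 336: PMT = 50,000 / ([(1 − (1+r)^−n)/r]) = $583.71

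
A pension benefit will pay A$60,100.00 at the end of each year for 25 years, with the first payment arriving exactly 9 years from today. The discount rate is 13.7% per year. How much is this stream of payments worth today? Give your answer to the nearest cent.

Ordinary annuity of 25 payments, first payment at period 9.
Periodic rate r = 0.137 per year.
The ordinary-annuity PV formula values the stream one period before the first payment (period 8); discount that back 8 periods:
PV₀ = 60,100 × [1 − (1+r)^−25] / r × (1+r)^−8 = A$150,722.11

A$150,722.11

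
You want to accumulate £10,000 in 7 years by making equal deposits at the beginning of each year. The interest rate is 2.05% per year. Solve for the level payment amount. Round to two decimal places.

£1,316.11

Level annuity due; solve FV = PMT × [((1+r)^n − 1)/r] × (1+r) for PMT.
Periodic rate r = 0.0205 per year.
With n = 7: PMT = 10,000 / ([((1+r)^n − 1)/r] × (1+r)) = £1,316.11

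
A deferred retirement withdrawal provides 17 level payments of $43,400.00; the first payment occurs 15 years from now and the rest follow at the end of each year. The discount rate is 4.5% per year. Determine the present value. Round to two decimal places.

$274,355.95

Ordinary annuity of 17 payments, first payment at period 15.
Periodic rate r = 0.045 per year.
The ordinary-annuity PV formula values the stream one period before the first payment (period 14); discount that back 14 periods:
PV₀ = 43,400 × [1 − (1+r)^−17] / r × (1+r)^−14 = $274,355.95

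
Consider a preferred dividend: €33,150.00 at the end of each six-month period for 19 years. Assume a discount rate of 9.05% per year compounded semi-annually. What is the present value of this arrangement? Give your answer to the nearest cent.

This is an ordinary annuity: 38 payments of €33,150.00 at the end of each six-month period.
Periodic rate r = 0.0905/2 per half-year; n is counted in half-years.
PV = PMT × [(1 − (1+r)^−n)/r] = 33,150 × [1 − (1+r)^−38] / r = €596,295.93

€596,295.93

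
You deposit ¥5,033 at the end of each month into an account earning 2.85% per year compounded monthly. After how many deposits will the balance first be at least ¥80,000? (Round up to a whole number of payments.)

Periodic rate r = 0.0285/12 per month; n is counted in months.
Ordinary annuity FV: 80,000 = 5,033 × [((1+r)^n − 1)/r].
(1+r)^n = 1 + 80,000 × r / 5,033, so n = ln(1 + 80,000·r/5,033) / ln(1+r) = 15.62.
Round up to a whole number of payments: n = 16.

16 payments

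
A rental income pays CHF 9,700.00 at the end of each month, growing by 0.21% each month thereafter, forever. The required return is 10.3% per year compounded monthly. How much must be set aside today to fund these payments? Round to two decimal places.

Periodic rate r = 0.103/12 per month.
Growing perpetuity (Gordon): PV = PMT₁ / (r − g) = 9,700 / (r − 0.0021) = CHF 1,496,143.96.

CHF 1,496,143.96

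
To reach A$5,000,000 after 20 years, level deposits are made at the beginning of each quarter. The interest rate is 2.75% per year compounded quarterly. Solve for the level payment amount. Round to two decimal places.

A$46,767.89

Level annuity due; solve FV = PMT × [((1+r)^n − 1)/r] × (1+r) for PMT.
Periodic rate r = 0.0275/4 per quarter; n is counted in quarters.
With n = 80: PMT = 5,000,000 / ([((1+r)^n − 1)/r] × (1+r)) = A$46,767.89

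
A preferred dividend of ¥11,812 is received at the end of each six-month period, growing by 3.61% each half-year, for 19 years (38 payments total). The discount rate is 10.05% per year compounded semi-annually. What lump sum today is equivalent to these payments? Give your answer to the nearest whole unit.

Periodic rate r = 0.1005/2 per half-year; n is counted in half-years.
Growing ordinary annuity: PV = PMT₁ × [1 − ((1+g)/(1+r))^n] / (r − g) = 11,812 × [1 − ((1+0.0361)/(1+r))^38] / (r − 0.0361) = ¥336,221.

¥336,221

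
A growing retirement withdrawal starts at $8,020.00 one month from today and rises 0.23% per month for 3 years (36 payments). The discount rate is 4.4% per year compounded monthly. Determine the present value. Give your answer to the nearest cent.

Periodic rate r = 0.044/12 per month; n is counted in months.
Growing ordinary annuity: PV = PMT₁ × [1 − ((1+g)/(1+r))^n] / (r − g) = 8,020 × [1 − ((1+0.0023)/(1+r))^36] / (r − 0.0023) = $280,914.98.

$280,914.98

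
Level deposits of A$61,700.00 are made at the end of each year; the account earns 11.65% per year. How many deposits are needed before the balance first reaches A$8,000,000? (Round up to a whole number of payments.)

Periodic rate r = 0.1165 per year.
Ordinary annuity FV: 8,000,000 = 61,700 × [((1+r)^n − 1)/r].
(1+r)^n = 1 + 8,000,000 × r / 61,700, so n = ln(1 + 8,000,000·r/61,700) / ln(1+r) = 25.22.
Round up to a whole number of payments: n = 26.

26 payments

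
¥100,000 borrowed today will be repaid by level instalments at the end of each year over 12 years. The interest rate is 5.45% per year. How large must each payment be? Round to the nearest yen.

Level ordinary annuity; solve PV = PMT × [(1 − (1+r)^−n)/r] for PMT.
Periodic rate r = 0.0545 per year.
With n = 12: PMT = 100,000 / ([(1 − (1+r)^−n)/r]) = ¥11,571

¥11,571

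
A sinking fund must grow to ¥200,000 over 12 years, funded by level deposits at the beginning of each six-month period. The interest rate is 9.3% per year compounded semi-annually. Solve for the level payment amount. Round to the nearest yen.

Level annuity due; solve FV = PMT × [((1+r)^n − 1)/r] × (1+r) for PMT.
Periodic rate r = 0.093/2 per half-year; n is counted in half-years.
With n = 24: PMT = 200,000 / ([((1+r)^n − 1)/r] × (1+r)) = ¥4,496

¥4,496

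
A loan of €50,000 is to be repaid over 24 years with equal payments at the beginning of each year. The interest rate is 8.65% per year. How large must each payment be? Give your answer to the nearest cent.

€4,610.19

Level annuity due; solve PV = PMT × [(1 − (1+r)^−n)/r] × (1+r) for PMT.
Periodic rate r = 0.0865 per year.
With n = 24: PMT = 50,000 / ([(1 − (1+r)^−n)/r] × (1+r)) = €4,610.19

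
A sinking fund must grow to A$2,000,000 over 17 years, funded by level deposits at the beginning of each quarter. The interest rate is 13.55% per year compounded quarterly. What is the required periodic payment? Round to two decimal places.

Level annuity due; solve FV = PMT × [((1+r)^n − 1)/r] × (1+r) for PMT.
Periodic rate r = 0.1355/4 per quarter; n is counted in quarters.
With n = 68: PMT = 2,000,000 / ([((1+r)^n − 1)/r] × (1+r)) = A$7,589.40

A$7,589.40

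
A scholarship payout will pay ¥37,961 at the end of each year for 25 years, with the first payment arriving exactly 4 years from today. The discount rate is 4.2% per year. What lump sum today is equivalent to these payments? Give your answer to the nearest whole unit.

¥513,264

Ordinary annuity of 25 payments, first payment at period 4.
Periodic rate r = 0.042 per year.
The ordinary-annuity PV formula values the stream one period before the first payment (period 3); discount that back 3 periods:
PV₀ = 37,961 × [1 − (1+r)^−25] / r × (1+r)^−3 = ¥513,264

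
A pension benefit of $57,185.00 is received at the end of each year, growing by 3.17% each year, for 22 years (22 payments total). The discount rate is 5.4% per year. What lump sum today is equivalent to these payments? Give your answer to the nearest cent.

$962,361.64

Periodic rate r = 0.054 per year.
Growing ordinary annuity: PV = PMT₁ × [1 − ((1+g)/(1+r))^n] / (r − g) = 57,185 × [1 − ((1+0.0317)/(1+r))^22] / (r − 0.0317) = $962,361.64.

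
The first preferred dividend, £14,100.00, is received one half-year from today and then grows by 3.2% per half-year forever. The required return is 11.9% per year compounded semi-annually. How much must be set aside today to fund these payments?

£512,727.27

Periodic rate r = 0.119/2 per half-year.
Growing perpetuity (Gordon): PV = PMT₁ / (r − g) = 14,100 / (r − 0.032) = £512,727.27.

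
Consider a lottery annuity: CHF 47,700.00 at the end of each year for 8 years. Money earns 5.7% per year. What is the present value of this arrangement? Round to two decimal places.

CHF 299,756.36

This is an ordinary annuity: 8 payments of CHF 47,700.00 at the end of each year.
Periodic rate r = 0.057 per year.
PV = PMT × [(1 − (1+r)^−n)/r] = 47,700 × [1 − (1+r)^−8] / r = CHF 299,756.36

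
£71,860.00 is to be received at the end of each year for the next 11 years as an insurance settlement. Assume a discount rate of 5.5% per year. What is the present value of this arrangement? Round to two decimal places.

This is an ordinary annuity: 11 payments of £71,860.00 at the end of each year.
Periodic rate r = 0.055 per year.
PV = PMT × [(1 − (1+r)^−n)/r] = 71,860 × [1 − (1+r)^−11] / r = £581,529.66

£581,529.66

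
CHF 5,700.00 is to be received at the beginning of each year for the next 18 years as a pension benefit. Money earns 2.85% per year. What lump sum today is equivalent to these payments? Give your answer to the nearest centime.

CHF 81,661.37

This is an annuity due: 18 payments of CHF 5,700.00 at the beginning of each year.
Periodic rate r = 0.0285 per year.
PV = PMT × [(1 − (1+r)^−n)/r] × (1+r) = 5,700 × [1 − (1+r)^−18] / r × (1+r) = CHF 81,661.37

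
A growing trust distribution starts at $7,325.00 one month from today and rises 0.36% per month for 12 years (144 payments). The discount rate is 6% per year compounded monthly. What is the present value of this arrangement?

$951,581.95

Periodic rate r = 0.06/12 per month; n is counted in months.
Growing ordinary annuity: PV = PMT₁ × [1 − ((1+g)/(1+r))^n] / (r − g) = 7,325 × [1 − ((1+0.0036)/(1+r))^144] / (r − 0.0036) = $951,581.95.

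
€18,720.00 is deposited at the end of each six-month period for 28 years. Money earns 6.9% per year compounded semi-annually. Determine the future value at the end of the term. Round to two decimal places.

This is an ordinary annuity: 56 deposits of €18,720.00 at the end of each six-month period.
Periodic rate r = 0.069/2 per half-year; n is counted in half-years.
FV = PMT × [((1+r)^n − 1)/r] = 18,720 × [(1+r)^56 − 1] / r = €3,083,113.03

€3,083,113.03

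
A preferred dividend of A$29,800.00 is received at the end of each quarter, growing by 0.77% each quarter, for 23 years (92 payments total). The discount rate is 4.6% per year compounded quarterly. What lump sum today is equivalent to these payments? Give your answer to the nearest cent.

A$2,295,249.90

Periodic rate r = 0.046/4 per quarter; n is counted in quarters.
Growing ordinary annuity: PV = PMT₁ × [1 − ((1+g)/(1+r))^n] / (r − g) = 29,800 × [1 − ((1+0.0077)/(1+r))^92] / (r − 0.0077) = A$2,295,249.90.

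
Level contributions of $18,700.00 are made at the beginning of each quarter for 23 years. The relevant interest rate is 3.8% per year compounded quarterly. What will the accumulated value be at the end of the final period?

$2,755,365.04

This is an annuity due: 92 deposits of $18,700.00 at the beginning of each quarter.
Periodic rate r = 0.038/4 per quarter; n is counted in quarters.
FV = PMT × [((1+r)^n − 1)/r] × (1+r) = 18,700 × [(1+r)^92 − 1] / r × (1+r) = $2,755,365.04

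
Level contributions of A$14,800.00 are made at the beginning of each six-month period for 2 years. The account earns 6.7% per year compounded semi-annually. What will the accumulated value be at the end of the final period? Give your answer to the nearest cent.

A$64,326.89

This is an annuity due: 4 deposits of A$14,800.00 at the beginning of each six-month period.
Periodic rate r = 0.067/2 per half-year; n is counted in half-years.
FV = PMT × [((1+r)^n − 1)/r] × (1+r) = 14,800 × [(1+r)^4 − 1] / r × (1+r) = A$64,326.89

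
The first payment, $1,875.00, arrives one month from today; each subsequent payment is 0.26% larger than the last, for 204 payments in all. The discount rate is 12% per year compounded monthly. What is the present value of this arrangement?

Periodic rate r = 0.12/12 per month; n is counted in months.
Growing ordinary annuity: PV = PMT₁ × [1 − ((1+g)/(1+r))^n] / (r − g) = 1,875 × [1 − ((1+0.0026)/(1+r))^204] / (r − 0.0026) = $196,850.83.

$196,850.83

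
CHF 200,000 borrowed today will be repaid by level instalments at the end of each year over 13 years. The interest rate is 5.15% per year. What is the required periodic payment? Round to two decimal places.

CHF 21,483.86

Level ordinary annuity; solve PV = PMT × [(1 − (1+r)^−n)/r] for PMT.
Periodic rate r = 0.0515 per year.
With n = 13: PMT = 200,000 / ([(1 − (1+r)^−n)/r]) = CHF 21,483.86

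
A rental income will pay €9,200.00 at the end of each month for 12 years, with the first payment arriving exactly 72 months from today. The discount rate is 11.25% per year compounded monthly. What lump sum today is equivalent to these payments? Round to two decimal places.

€373,941.27

Ordinary annuity of 144 payments, first payment at period 72.
Periodic rate r = 0.1125/12 per month; n is counted in months.
The ordinary-annuity PV formula values the stream one period before the first payment (period 71); discount that back 71 periods:
PV₀ = 9,200 × [1 − (1+r)^−144] / r × (1+r)^−71 = €373,941.27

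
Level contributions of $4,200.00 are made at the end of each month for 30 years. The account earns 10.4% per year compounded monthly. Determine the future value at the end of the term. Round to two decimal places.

This is an ordinary annuity: 360 deposits of $4,200.00 at the end of each month.
Periodic rate r = 0.104/12 per month; n is counted in months.
FV = PMT × [((1+r)^n − 1)/r] = 4,200 × [(1+r)^360 − 1] / r = $10,343,628.42

$10,343,628.42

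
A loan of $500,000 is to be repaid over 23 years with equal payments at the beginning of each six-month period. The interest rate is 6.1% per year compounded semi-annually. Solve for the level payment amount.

Level annuity due; solve PV = PMT × [(1 − (1+r)^−n)/r] × (1+r) for PMT.
Periodic rate r = 0.061/2 per half-year; n is counted in half-years.
With n = 46: PMT = 500,000 / ([(1 − (1+r)^−n)/r] × (1+r)) = $19,759.67

$19,759.67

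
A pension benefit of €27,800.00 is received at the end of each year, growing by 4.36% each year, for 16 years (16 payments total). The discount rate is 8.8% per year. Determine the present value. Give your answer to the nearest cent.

Periodic rate r = 0.088 per year.
Growing ordinary annuity: PV = PMT₁ × [1 − ((1+g)/(1+r))^n] / (r − g) = 27,800 × [1 − ((1+0.0436)/(1+r))^16] / (r − 0.0436) = €304,653.03.

€304,653.03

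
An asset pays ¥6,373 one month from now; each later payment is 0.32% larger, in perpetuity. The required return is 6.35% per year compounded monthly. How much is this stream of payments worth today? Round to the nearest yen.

Periodic rate r = 0.0635/12 per month.
Growing perpetuity (Gordon): PV = PMT₁ / (r − g) = 6,373 / (r − 0.0032) = ¥3,046,853.

¥3,046,853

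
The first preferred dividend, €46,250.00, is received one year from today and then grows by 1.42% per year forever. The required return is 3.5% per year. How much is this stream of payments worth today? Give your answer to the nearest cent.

€2,223,557.69

Periodic rate r = 0.035 per year.
Growing perpetuity (Gordon): PV = PMT₁ / (r − g) = 46,250 / (r − 0.0142) = €2,223,557.69.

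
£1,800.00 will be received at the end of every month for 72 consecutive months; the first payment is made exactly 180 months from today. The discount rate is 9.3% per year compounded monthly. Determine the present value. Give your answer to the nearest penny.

£24,868.56

Ordinary annuity of 72 payments, first payment at period 180.
Periodic rate r = 0.093/12 per month; n is counted in months.
The ordinary-annuity PV formula values the stream one period before the first payment (period 179); discount that back 179 periods:
PV₀ = 1,800 × [1 − (1+r)^−72] / r × (1+r)^−179 = £24,868.56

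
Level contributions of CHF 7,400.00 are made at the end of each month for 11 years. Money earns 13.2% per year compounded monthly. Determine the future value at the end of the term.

This is an ordinary annuity: 132 deposits of CHF 7,400.00 at the end of each month.
Periodic rate r = 0.132/12 per month; n is counted in months.
FV = PMT × [((1+r)^n − 1)/r] = 7,400 × [(1+r)^132 − 1] / r = CHF 2,178,235.67

CHF 2,178,235.67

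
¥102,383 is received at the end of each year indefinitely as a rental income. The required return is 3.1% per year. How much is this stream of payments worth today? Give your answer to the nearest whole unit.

Periodic rate r = 0.031 per year.
Level perpetuity: PV = PMT / r = 102,383 / (0.031) = ¥3,302,677.

¥3,302,677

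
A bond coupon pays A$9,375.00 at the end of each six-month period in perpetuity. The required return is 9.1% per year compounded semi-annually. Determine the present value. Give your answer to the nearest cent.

Periodic rate r = 0.091/2 per half-year.
Level perpetuity: PV = PMT / r = 9,375 / (0.091/2) = A$206,043.96.

A$206,043.96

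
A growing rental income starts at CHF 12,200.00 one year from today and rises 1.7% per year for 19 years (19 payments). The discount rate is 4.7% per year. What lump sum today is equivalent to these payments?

CHF 172,594.52

Periodic rate r = 0.047 per year.
Growing ordinary annuity: PV = PMT₁ × [1 − ((1+g)/(1+r))^n] / (r − g) = 12,200 × [1 − ((1+0.017)/(1+r))^19] / (r − 0.017) = CHF 172,594.52.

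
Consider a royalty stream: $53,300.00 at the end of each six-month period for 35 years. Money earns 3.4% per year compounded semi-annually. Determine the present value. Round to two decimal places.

This is an ordinary annuity: 70 payments of $53,300.00 at the end of each six-month period.
Periodic rate r = 0.034/2 per half-year; n is counted in half-years.
PV = PMT × [(1 − (1+r)^−n)/r] = 53,300 × [1 − (1+r)^−70] / r = $2,171,883.16

$2,171,883.16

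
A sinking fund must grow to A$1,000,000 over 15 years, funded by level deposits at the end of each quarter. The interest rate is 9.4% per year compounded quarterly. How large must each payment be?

Level ordinary annuity; solve FV = PMT × [((1+r)^n − 1)/r] for PMT.
Periodic rate r = 0.094/4 per quarter; n is counted in quarters.
With n = 60: PMT = 1,000,000 / ([((1+r)^n − 1)/r]) = A$7,756.59

A$7,756.59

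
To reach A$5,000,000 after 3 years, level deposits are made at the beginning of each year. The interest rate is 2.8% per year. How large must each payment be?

A$1,576,711.12

Level annuity due; solve FV = PMT × [((1+r)^n − 1)/r] × (1+r) for PMT.
Periodic rate r = 0.028 per year.
With n = 3: PMT = 5,000,000 / ([((1+r)^n − 1)/r] × (1+r)) = A$1,576,711.12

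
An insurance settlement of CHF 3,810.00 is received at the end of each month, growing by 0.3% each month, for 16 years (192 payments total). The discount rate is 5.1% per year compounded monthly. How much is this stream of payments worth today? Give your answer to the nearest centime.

Periodic rate r = 0.051/12 per month; n is counted in months.
Growing ordinary annuity: PV = PMT₁ × [1 − ((1+g)/(1+r))^n] / (r − g) = 3,810 × [1 − ((1+0.003)/(1+r))^192] / (r − 0.003) = CHF 648,279.04.

CHF 648,279.04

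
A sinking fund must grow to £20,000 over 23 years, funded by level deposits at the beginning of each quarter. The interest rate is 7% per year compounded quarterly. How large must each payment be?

£87.45

Level annuity due; solve FV = PMT × [((1+r)^n − 1)/r] × (1+r) for PMT.
Periodic rate r = 0.07/4 per quarter; n is counted in quarters.
With n = 92: PMT = 20,000 / ([((1+r)^n − 1)/r] × (1+r)) = £87.45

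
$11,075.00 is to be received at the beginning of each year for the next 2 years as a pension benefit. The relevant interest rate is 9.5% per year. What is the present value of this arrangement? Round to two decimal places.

This is an annuity due: 2 payments of $11,075.00 at the beginning of each year.
Periodic rate r = 0.095 per year.
PV = PMT × [(1 − (1+r)^−n)/r] × (1+r) = 11,075 × [1 − (1+r)^−2] / r × (1+r) = $21,189.16

$21,189.16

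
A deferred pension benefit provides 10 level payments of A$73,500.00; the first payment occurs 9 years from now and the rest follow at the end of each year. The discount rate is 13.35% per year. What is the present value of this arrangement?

Ordinary annuity of 10 payments, first payment at period 9.
Periodic rate r = 0.1335 per year.
The ordinary-annuity PV formula values the stream one period before the first payment (period 8); discount that back 8 periods:
PV₀ = 73,500 × [1 − (1+r)^−10] / r × (1+r)^−8 = A$144,332.69

A$144,332.69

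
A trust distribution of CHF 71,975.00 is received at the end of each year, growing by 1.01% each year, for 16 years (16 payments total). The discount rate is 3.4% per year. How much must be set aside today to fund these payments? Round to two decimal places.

Periodic rate r = 0.034 per year.
Growing ordinary annuity: PV = PMT₁ × [1 − ((1+g)/(1+r))^n] / (r − g) = 71,975 × [1 − ((1+0.0101)/(1+r))^16] / (r − 0.0101) = CHF 940,005.55.

CHF 940,005.55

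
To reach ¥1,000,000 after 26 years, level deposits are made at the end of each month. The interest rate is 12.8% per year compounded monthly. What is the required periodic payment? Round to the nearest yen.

¥404

Level ordinary annuity; solve FV = PMT × [((1+r)^n − 1)/r] for PMT.
Periodic rate r = 0.128/12 per month; n is counted in months.
With n = 312: PMT = 1,000,000 / ([((1+r)^n − 1)/r]) = ¥404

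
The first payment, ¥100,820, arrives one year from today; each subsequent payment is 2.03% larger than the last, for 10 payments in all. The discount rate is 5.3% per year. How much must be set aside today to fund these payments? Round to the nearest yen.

¥834,156

Periodic rate r = 0.053 per year.
Growing ordinary annuity: PV = PMT₁ × [1 − ((1+g)/(1+r))^n] / (r − g) = 100,820 × [1 − ((1+0.0203)/(1+r))^10] / (r − 0.0203) = ¥834,156.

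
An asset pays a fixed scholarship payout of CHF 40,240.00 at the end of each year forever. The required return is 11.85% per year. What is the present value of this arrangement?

CHF 339,578.06

Periodic rate r = 0.1185 per year.
Level perpetuity: PV = PMT / r = 40,240 / (0.1185) = CHF 339,578.06.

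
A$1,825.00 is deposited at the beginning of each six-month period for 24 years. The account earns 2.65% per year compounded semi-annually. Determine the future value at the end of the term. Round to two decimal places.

This is an annuity due: 48 deposits of A$1,825.00 at the beginning of each six-month period.
Periodic rate r = 0.0265/2 per half-year; n is counted in half-years.
FV = PMT × [((1+r)^n − 1)/r] × (1+r) = 1,825 × [(1+r)^48 − 1] / r × (1+r) = A$122,958.31

A$122,958.31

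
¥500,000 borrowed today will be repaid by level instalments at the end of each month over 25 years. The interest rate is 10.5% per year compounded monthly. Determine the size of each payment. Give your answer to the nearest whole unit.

Level ordinary annuity; solve PV = PMT × [(1 − (1+r)^−n)/r] for PMT.
Periodic rate r = 0.105/12 per month; n is counted in months.
With n = 300: PMT = 500,000 / ([(1 − (1+r)^−n)/r]) = ¥4,721

¥4,721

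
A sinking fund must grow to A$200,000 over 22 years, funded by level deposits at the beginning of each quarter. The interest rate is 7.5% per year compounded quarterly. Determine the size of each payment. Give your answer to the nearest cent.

A$891.70

Level annuity due; solve FV = PMT × [((1+r)^n − 1)/r] × (1+r) for PMT.
Periodic rate r = 0.075/4 per quarter; n is counted in quarters.
With n = 88: PMT = 200,000 / ([((1+r)^n − 1)/r] × (1+r)) = A$891.70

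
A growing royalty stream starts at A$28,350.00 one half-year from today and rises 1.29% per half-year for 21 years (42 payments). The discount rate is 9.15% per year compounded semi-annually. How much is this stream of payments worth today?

Periodic rate r = 0.0915/2 per half-year; n is counted in half-years.
Growing ordinary annuity: PV = PMT₁ × [1 − ((1+g)/(1+r))^n] / (r − g) = 28,350 × [1 − ((1+0.0129)/(1+r))^42] / (r − 0.0129) = A$637,151.79.

A$637,151.79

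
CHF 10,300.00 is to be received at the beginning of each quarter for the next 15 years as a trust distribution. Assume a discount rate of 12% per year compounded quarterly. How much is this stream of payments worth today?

CHF 293,610.05

This is an annuity due: 60 payments of CHF 10,300.00 at the beginning of each quarter.
Periodic rate r = 0.12/4 per quarter; n is counted in quarters.
PV = PMT × [(1 − (1+r)^−n)/r] × (1+r) = 10,300 × [1 − (1+r)^−60] / r × (1+r) = CHF 293,610.05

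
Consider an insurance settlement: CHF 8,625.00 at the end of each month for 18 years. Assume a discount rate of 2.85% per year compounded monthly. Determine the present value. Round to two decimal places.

This is an ordinary annuity: 216 payments of CHF 8,625.00 at the end of each month.
Periodic rate r = 0.0285/12 per month; n is counted in months.
PV = PMT × [(1 − (1+r)^−n)/r] = 8,625 × [1 − (1+r)^−216] / r = CHF 1,456,041.47

CHF 1,456,041.47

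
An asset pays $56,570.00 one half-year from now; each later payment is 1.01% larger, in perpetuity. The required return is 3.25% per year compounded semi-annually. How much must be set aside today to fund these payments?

$9,198,373.98

Periodic rate r = 0.0325/2 per half-year.
Growing perpetuity (Gordon): PV = PMT₁ / (r − g) = 56,570 / (r − 0.0101) = $9,198,373.98.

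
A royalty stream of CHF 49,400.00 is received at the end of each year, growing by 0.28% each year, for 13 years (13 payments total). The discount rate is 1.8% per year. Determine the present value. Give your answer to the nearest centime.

CHF 577,310.70

Periodic rate r = 0.018 per year.
Growing ordinary annuity: PV = PMT₁ × [1 − ((1+g)/(1+r))^n] / (r − g) = 49,400 × [1 − ((1+0.0028)/(1+r))^13] / (r − 0.0028) = CHF 577,310.70.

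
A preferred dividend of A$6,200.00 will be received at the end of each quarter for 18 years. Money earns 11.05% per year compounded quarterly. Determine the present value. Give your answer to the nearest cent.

This is an ordinary annuity: 72 payments of A$6,200.00 at the end of each quarter.
Periodic rate r = 0.1105/4 per quarter; n is counted in quarters.
PV = PMT × [(1 − (1+r)^−n)/r] = 6,200 × [1 − (1+r)^−72] / r = A$192,884.79

A$192,884.79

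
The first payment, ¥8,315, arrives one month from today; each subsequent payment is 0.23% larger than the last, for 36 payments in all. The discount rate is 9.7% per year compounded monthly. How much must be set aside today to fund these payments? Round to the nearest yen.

¥268,978

Periodic rate r = 0.097/12 per month; n is counted in months.
Growing ordinary annuity: PV = PMT₁ × [1 − ((1+g)/(1+r))^n] / (r − g) = 8,315 × [1 − ((1+0.0023)/(1+r))^36] / (r − 0.0023) = ¥268,978.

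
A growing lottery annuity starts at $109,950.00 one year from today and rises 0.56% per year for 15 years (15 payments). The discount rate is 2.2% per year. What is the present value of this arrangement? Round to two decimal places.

Periodic rate r = 0.022 per year.
Growing ordinary annuity: PV = PMT₁ × [1 − ((1+g)/(1+r))^n] / (r − g) = 109,950 × [1 − ((1+0.0056)/(1+r))^15] / (r − 0.0056) = $1,444,496.29.

$1,444,496.29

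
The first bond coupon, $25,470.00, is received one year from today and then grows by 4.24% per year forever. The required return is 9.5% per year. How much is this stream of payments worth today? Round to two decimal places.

$484,220.53

Periodic rate r = 0.095 per year.
Growing perpetuity (Gordon): PV = PMT₁ / (r − g) = 25,470 / (r − 0.0424) = $484,220.53.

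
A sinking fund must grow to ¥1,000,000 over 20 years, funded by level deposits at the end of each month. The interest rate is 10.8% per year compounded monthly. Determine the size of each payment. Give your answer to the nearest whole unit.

Level ordinary annuity; solve FV = PMT × [((1+r)^n − 1)/r] for PMT.
Periodic rate r = 0.108/12 per month; n is counted in months.
With n = 240: PMT = 1,000,000 / ([((1+r)^n − 1)/r]) = ¥1,186

¥1,186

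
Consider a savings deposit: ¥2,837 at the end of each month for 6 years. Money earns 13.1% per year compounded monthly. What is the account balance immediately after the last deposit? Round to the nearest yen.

This is an ordinary annuity: 72 deposits of ¥2,837 at the end of each month.
Periodic rate r = 0.131/12 per month; n is counted in months.
FV = PMT × [((1+r)^n − 1)/r] = 2,837 × [(1+r)^72 − 1] / r = ¥308,026

¥308,026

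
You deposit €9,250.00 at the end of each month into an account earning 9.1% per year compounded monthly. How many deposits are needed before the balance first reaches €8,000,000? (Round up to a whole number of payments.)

Periodic rate r = 0.091/12 per month; n is counted in months.
Ordinary annuity FV: 8,000,000 = 9,250 × [((1+r)^n − 1)/r].
(1+r)^n = 1 + 8,000,000 × r / 9,250, so n = ln(1 + 8,000,000·r/9,250) / ln(1+r) = 267.74.
Round up to a whole number of payments: n = 268.

268 payments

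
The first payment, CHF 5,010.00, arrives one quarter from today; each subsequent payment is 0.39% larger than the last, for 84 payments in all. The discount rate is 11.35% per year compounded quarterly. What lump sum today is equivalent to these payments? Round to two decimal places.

Periodic rate r = 0.1135/4 per quarter; n is counted in quarters.
Growing ordinary annuity: PV = PMT₁ × [1 − ((1+g)/(1+r))^n] / (r − g) = 5,010 × [1 − ((1+0.0039)/(1+r))^84] / (r − 0.0039) = CHF 177,635.03.

CHF 177,635.03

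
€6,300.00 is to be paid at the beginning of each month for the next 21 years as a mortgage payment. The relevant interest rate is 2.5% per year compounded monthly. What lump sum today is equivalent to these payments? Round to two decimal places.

This is an annuity due: 252 payments of €6,300.00 at the beginning of each month.
Periodic rate r = 0.025/12 per month; n is counted in months.
PV = PMT × [(1 − (1+r)^−n)/r] × (1+r) = 6,300 × [1 − (1+r)^−252] / r × (1+r) = €1,236,730.55

€1,236,730.55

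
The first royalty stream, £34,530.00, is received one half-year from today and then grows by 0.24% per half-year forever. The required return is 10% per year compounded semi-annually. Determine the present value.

Periodic rate r = 0.1/2 per half-year.
Growing perpetuity (Gordon): PV = PMT₁ / (r − g) = 34,530 / (r − 0.0024) = £725,420.17.

£725,420.17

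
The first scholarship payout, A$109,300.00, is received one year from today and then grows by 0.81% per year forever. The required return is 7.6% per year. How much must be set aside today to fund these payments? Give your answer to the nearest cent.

A$1,609,720.18

Periodic rate r = 0.076 per year.
Growing perpetuity (Gordon): PV = PMT₁ / (r − g) = 109,300 / (r − 0.0081) = A$1,609,720.18.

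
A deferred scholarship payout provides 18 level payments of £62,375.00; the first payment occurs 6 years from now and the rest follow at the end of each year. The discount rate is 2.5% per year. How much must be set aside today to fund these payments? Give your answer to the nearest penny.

£791,306.84

Ordinary annuity of 18 payments, first payment at period 6.
Periodic rate r = 0.025 per year.
The ordinary-annuity PV formula values the stream one period before the first payment (period 5); discount that back 5 periods:
PV₀ = 62,375 × [1 − (1+r)^−18] / r × (1+r)^−5 = £791,306.84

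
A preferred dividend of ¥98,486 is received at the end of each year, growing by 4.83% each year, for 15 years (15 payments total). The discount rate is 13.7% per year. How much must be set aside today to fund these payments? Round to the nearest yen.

¥781,984

Periodic rate r = 0.137 per year.
Growing ordinary annuity: PV = PMT₁ × [1 − ((1+g)/(1+r))^n] / (r − g) = 98,486 × [1 − ((1+0.0483)/(1+r))^15] / (r − 0.0483) = ¥781,984.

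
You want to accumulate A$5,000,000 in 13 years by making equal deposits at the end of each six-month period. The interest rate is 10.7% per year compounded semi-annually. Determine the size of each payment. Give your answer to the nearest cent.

Level ordinary annuity; solve FV = PMT × [((1+r)^n − 1)/r] for PMT.
Periodic rate r = 0.107/2 per half-year; n is counted in half-years.
With n = 26: PMT = 5,000,000 / ([((1+r)^n − 1)/r]) = A$92,978.15

A$92,978.15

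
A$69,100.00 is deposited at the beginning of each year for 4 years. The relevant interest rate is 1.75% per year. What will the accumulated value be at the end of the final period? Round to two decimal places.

This is an annuity due: 4 deposits of A$69,100.00 at the beginning of each year.
Periodic rate r = 0.0175 per year.
FV = PMT × [((1+r)^n − 1)/r] × (1+r) = 69,100 × [(1+r)^4 − 1] / r × (1+r) = A$288,705.98

A$288,705.98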